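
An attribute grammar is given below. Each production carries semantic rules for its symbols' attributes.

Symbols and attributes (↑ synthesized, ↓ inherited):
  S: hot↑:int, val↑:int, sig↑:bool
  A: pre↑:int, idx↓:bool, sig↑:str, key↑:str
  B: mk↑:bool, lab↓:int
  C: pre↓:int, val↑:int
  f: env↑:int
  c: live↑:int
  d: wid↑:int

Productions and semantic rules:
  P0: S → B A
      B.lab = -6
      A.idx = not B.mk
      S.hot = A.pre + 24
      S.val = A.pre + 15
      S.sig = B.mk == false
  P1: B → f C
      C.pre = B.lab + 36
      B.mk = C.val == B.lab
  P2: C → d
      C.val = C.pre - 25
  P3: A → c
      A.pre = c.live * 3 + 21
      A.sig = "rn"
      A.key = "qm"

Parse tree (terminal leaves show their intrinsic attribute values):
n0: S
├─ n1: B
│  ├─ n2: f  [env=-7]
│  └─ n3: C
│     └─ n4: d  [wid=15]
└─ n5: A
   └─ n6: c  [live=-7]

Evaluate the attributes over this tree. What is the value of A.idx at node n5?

1. n1.lab = -6  [-6]
2. n2.env = -7  [terminal]
3. n3.pre = 30  [B.lab + 36]
4. n4.wid = 15  [terminal]
5. n3.val = 5  [C.pre - 25]
6. n1.mk = false  [C.val == B.lab]
7. n5.idx = true  [not B.mk]
8. n6.live = -7  [terminal]
9. n5.pre = 0  [c.live * 3 + 21]
10. n5.sig = "rn"  ["rn"]
11. n5.key = "qm"  ["qm"]
12. n0.hot = 24  [A.pre + 24]
13. n0.val = 15  [A.pre + 15]
14. n0.sig = true  [B.mk == false]

true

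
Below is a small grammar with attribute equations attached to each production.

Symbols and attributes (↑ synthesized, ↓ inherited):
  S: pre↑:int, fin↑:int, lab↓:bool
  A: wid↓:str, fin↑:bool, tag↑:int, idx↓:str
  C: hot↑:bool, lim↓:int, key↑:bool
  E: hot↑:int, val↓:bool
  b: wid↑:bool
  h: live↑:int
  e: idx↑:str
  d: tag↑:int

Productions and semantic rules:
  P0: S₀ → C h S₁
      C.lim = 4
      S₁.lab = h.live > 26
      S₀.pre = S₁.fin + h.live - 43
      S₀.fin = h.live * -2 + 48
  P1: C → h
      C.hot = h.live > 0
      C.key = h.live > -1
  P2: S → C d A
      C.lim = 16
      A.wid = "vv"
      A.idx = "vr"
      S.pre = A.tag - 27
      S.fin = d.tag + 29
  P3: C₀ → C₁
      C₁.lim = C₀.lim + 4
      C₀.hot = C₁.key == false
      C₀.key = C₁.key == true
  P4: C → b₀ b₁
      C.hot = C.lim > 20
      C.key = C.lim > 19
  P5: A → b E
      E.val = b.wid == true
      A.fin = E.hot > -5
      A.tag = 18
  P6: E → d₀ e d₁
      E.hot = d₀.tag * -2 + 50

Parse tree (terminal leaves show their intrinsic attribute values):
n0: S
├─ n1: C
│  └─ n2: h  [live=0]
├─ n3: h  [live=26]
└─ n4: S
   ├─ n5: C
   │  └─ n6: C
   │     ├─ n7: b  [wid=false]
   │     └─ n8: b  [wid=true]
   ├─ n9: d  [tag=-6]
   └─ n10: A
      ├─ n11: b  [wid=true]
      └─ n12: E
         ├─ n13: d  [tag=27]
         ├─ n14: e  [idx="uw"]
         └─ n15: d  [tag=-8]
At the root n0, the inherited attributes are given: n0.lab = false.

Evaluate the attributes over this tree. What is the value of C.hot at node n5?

false

1. n0.lab = false  [given at root]
2. n1.lim = 4  [4]
3. n2.live = 0  [terminal]
4. n1.hot = false  [h.live > 0]
5. n1.key = true  [h.live > -1]
6. n3.live = 26  [terminal]
7. n4.lab = false  [h.live > 26]
8. n5.lim = 16  [16]
9. n6.lim = 20  [C₀.lim + 4]
10. n7.wid = false  [terminal]
11. n8.wid = true  [terminal]
12. n6.hot = false  [C.lim > 20]
13. n6.key = true  [C.lim > 19]
14. n5.hot = false  [C₁.key == false]
15. n5.key = true  [C₁.key == true]
16. n9.tag = -6  [terminal]
17. n10.wid = "vv"  ["vv"]
18. n10.idx = "vr"  ["vr"]
19. n11.wid = true  [terminal]
20. n12.val = true  [b.wid == true]
21. n13.tag = 27  [terminal]
22. n14.idx = "uw"  [terminal]
23. n15.tag = -8  [terminal]
24. n12.hot = -4  [d₀.tag * -2 + 50]
25. n10.fin = true  [E.hot > -5]
26. n10.tag = 18  [18]
27. n4.pre = -9  [A.tag - 27]
28. n4.fin = 23  [d.tag + 29]
29. n0.pre = 6  [S₁.fin + h.live - 43]
30. n0.fin = -4  [h.live * -2 + 48]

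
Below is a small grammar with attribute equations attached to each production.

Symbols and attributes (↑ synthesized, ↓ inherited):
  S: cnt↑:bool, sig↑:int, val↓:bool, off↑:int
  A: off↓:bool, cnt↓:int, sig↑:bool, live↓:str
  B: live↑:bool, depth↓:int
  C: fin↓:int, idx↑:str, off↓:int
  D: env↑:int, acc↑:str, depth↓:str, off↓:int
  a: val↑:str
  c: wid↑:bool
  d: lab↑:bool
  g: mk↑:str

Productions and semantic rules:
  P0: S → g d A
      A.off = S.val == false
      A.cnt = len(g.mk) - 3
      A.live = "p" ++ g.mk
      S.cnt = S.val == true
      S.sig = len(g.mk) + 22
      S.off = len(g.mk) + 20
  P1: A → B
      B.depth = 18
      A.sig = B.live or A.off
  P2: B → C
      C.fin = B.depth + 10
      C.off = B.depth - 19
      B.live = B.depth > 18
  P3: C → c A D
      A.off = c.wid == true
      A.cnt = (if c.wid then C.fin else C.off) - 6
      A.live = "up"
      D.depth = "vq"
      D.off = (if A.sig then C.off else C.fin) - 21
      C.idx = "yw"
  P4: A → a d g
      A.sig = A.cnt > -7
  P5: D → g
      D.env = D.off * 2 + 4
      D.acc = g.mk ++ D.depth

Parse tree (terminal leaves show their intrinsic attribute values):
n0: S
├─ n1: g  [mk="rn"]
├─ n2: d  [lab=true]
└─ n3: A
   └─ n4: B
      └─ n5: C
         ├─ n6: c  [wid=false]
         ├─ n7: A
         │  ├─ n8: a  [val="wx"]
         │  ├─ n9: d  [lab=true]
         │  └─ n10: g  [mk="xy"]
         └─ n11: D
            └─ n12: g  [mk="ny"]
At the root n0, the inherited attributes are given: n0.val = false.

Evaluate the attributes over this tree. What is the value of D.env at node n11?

1. n0.val = false  [given at root]
2. n1.mk = "rn"  [terminal]
3. n2.lab = true  [terminal]
4. n3.off = true  [S.val == false]
5. n3.cnt = -1  [len(g.mk) - 3]
6. n3.live = "prn"  ["p" ++ g.mk]
7. n4.depth = 18  [18]
8. n5.fin = 28  [B.depth + 10]
9. n5.off = -1  [B.depth - 19]
10. n6.wid = false  [terminal]
11. n7.off = false  [c.wid == true]
12. n7.cnt = -7  [(if c.wid then C.fin else C.off) - 6]
13. n7.live = "up"  ["up"]
14. n8.val = "wx"  [terminal]
15. n9.lab = true  [terminal]
16. n10.mk = "xy"  [terminal]
17. n7.sig = false  [A.cnt > -7]
18. n11.depth = "vq"  ["vq"]
19. n11.off = 7  [(if A.sig then C.off else C.fin) - 21]
20. n12.mk = "ny"  [terminal]
21. n11.env = 18  [D.off * 2 + 4]
22. n11.acc = "nyvq"  [g.mk ++ D.depth]
23. n5.idx = "yw"  ["yw"]
24. n4.live = false  [B.depth > 18]
25. n3.sig = true  [B.live or A.off]
26. n0.cnt = false  [S.val == true]
27. n0.sig = 24  [len(g.mk) + 22]
28. n0.off = 22  [len(g.mk) + 20]

18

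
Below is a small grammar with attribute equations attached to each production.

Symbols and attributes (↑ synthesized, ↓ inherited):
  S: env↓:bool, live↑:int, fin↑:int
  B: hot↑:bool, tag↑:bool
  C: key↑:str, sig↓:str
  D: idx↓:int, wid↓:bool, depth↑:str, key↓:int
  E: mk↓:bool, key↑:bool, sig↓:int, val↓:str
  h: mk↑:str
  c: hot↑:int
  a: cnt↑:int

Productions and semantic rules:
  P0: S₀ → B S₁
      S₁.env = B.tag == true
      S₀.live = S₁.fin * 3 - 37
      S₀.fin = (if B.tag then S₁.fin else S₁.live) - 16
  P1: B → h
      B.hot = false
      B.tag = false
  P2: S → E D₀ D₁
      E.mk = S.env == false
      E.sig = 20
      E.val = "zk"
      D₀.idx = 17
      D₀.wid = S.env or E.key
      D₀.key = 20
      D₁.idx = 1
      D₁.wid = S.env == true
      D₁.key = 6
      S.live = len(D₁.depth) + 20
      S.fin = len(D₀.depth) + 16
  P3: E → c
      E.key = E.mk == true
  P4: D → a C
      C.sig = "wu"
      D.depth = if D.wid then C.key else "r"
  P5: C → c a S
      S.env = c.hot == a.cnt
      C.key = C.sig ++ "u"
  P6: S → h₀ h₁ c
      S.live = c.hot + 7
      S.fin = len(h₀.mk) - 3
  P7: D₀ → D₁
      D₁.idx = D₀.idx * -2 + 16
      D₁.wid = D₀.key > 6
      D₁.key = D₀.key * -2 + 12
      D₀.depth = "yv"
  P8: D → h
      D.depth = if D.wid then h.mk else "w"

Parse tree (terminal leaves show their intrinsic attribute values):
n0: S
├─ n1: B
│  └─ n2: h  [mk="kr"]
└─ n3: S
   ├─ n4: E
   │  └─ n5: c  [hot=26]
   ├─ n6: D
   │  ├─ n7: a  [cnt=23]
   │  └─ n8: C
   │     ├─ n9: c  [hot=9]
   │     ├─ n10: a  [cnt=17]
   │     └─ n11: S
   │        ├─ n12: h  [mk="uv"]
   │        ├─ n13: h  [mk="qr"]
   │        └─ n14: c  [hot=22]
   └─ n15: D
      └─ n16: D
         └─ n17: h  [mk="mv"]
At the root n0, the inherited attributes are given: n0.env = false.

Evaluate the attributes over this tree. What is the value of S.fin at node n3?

1. n0.env = false  [given at root]
2. n2.mk = "kr"  [terminal]
3. n1.hot = false  [false]
4. n1.tag = false  [false]
5. n3.env = false  [B.tag == true]
6. n4.mk = true  [S.env == false]
7. n4.sig = 20  [20]
8. n4.val = "zk"  ["zk"]
9. n5.hot = 26  [terminal]
10. n4.key = true  [E.mk == true]
11. n6.idx = 17  [17]
12. n6.wid = true  [S.env or E.key]
13. n6.key = 20  [20]
14. n7.cnt = 23  [terminal]
15. n8.sig = "wu"  ["wu"]
16. n9.hot = 9  [terminal]
17. n10.cnt = 17  [terminal]
18. n11.env = false  [c.hot == a.cnt]
19. n12.mk = "uv"  [terminal]
20. n13.mk = "qr"  [terminal]
21. n14.hot = 22  [terminal]
22. n11.live = 29  [c.hot + 7]
23. n11.fin = -1  [len(h₀.mk) - 3]
24. n8.key = "wuu"  [C.sig ++ "u"]
25. n6.depth = "wuu"  [if D.wid then C.key else "r"]
26. n15.idx = 1  [1]
27. n15.wid = false  [S.env == true]
28. n15.key = 6  [6]
29. n16.idx = 14  [D₀.idx * -2 + 16]
30. n16.wid = false  [D₀.key > 6]
31. n16.key = 0  [D₀.key * -2 + 12]
32. n17.mk = "mv"  [terminal]
33. n16.depth = "w"  [if D.wid then h.mk else "w"]
34. n15.depth = "yv"  ["yv"]
35. n3.live = 22  [len(D₁.depth) + 20]
36. n3.fin = 19  [len(D₀.depth) + 16]
37. n0.live = 20  [S₁.fin * 3 - 37]
38. n0.fin = 6  [(if B.tag then S₁.fin else S₁.live) - 16]

19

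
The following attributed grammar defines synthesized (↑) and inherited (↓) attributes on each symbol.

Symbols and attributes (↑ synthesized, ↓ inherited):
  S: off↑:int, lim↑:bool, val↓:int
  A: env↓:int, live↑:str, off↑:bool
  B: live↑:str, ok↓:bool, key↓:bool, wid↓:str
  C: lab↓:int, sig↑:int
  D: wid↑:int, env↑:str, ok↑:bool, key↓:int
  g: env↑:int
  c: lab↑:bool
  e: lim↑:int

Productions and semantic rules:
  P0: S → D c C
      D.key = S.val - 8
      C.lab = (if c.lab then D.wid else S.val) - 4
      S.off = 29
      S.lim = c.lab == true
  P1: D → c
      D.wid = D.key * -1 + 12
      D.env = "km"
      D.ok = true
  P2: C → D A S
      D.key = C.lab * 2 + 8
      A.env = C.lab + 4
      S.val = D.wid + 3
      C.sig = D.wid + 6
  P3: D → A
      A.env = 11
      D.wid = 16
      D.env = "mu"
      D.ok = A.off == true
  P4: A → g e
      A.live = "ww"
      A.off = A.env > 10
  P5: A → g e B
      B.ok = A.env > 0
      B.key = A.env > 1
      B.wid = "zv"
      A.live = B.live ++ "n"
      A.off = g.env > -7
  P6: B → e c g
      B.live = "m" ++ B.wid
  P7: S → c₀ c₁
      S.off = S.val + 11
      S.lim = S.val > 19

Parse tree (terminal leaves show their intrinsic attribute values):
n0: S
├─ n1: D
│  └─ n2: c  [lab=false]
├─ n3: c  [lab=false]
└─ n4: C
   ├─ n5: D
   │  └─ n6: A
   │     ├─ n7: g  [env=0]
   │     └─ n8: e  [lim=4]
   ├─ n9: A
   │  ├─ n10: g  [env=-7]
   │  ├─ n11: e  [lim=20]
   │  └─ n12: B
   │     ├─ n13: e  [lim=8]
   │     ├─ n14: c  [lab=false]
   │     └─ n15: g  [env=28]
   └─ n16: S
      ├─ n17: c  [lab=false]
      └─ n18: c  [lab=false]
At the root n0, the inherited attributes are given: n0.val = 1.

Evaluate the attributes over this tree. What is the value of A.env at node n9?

1

1. n0.val = 1  [given at root]
2. n1.key = -7  [S.val - 8]
3. n2.lab = false  [terminal]
4. n1.wid = 19  [D.key * -1 + 12]
5. n1.env = "km"  ["km"]
6. n1.ok = true  [true]
7. n3.lab = false  [terminal]
8. n4.lab = -3  [(if c.lab then D.wid else S.val) - 4]
9. n5.key = 2  [C.lab * 2 + 8]
10. n6.env = 11  [11]
11. n7.env = 0  [terminal]
12. n8.lim = 4  [terminal]
13. n6.live = "ww"  ["ww"]
14. n6.off = true  [A.env > 10]
15. n5.wid = 16  [16]
16. n5.env = "mu"  ["mu"]
17. n5.ok = true  [A.off == true]
18. n9.env = 1  [C.lab + 4]
19. n10.env = -7  [terminal]
20. n11.lim = 20  [terminal]
21. n12.ok = true  [A.env > 0]
22. n12.key = false  [A.env > 1]
23. n12.wid = "zv"  ["zv"]
24. n13.lim = 8  [terminal]
25. n14.lab = false  [terminal]
26. n15.env = 28  [terminal]
27. n12.live = "mzv"  ["m" ++ B.wid]
28. n9.live = "mzvn"  [B.live ++ "n"]
29. n9.off = false  [g.env > -7]
30. n16.val = 19  [D.wid + 3]
31. n17.lab = false  [terminal]
32. n18.lab = false  [terminal]
33. n16.off = 30  [S.val + 11]
34. n16.lim = false  [S.val > 19]
35. n4.sig = 22  [D.wid + 6]
36. n0.off = 29  [29]
37. n0.lim = false  [c.lab == true]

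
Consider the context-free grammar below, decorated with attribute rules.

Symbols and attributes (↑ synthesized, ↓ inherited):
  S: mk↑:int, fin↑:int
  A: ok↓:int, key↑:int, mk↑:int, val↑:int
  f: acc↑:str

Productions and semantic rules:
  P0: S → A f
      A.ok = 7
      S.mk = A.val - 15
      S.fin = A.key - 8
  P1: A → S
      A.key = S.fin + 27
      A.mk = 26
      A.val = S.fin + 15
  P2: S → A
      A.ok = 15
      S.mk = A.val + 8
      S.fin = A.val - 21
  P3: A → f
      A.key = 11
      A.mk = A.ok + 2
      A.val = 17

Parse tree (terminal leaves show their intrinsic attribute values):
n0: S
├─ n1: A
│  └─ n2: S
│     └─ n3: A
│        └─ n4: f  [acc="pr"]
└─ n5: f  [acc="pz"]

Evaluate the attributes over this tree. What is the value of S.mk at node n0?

-4

1. n1.ok = 7  [7]
2. n3.ok = 15  [15]
3. n4.acc = "pr"  [terminal]
4. n3.key = 11  [11]
5. n3.mk = 17  [A.ok + 2]
6. n3.val = 17  [17]
7. n2.mk = 25  [A.val + 8]
8. n2.fin = -4  [A.val - 21]
9. n1.key = 23  [S.fin + 27]
10. n1.mk = 26  [26]
11. n1.val = 11  [S.fin + 15]
12. n5.acc = "pz"  [terminal]
13. n0.mk = -4  [A.val - 15]
14. n0.fin = 15  [A.key - 8]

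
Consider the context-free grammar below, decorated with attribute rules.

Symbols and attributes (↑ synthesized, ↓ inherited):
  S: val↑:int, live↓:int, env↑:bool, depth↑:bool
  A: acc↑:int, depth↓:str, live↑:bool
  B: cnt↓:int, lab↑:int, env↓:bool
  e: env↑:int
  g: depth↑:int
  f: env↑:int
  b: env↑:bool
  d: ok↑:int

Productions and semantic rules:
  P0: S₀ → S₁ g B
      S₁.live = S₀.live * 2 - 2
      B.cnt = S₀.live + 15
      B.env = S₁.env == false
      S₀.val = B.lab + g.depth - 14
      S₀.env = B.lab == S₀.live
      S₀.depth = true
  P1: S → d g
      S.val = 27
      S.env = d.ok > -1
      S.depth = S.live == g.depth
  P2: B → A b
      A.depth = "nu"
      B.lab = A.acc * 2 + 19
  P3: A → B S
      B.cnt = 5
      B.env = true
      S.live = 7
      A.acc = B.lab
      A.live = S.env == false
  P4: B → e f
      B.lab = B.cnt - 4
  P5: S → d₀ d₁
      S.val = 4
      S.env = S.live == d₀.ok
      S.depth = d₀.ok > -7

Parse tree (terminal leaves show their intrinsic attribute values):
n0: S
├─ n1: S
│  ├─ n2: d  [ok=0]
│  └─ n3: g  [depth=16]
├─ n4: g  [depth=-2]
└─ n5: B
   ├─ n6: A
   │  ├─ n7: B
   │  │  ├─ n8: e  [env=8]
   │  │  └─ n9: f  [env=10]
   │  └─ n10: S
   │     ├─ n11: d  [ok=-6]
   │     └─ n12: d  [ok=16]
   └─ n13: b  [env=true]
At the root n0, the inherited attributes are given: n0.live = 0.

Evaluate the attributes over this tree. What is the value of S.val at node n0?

5

1. n0.live = 0  [given at root]
2. n1.live = -2  [S₀.live * 2 - 2]
3. n2.ok = 0  [terminal]
4. n3.depth = 16  [terminal]
5. n1.val = 27  [27]
6. n1.env = true  [d.ok > -1]
7. n1.depth = false  [S.live == g.depth]
8. n4.depth = -2  [terminal]
9. n5.cnt = 15  [S₀.live + 15]
10. n5.env = false  [S₁.env == false]
11. n6.depth = "nu"  ["nu"]
12. n7.cnt = 5  [5]
13. n7.env = true  [true]
14. n8.env = 8  [terminal]
15. n9.env = 10  [terminal]
16. n7.lab = 1  [B.cnt - 4]
17. n10.live = 7  [7]
18. n11.ok = -6  [terminal]
19. n12.ok = 16  [terminal]
20. n10.val = 4  [4]
21. n10.env = false  [S.live == d₀.ok]
22. n10.depth = true  [d₀.ok > -7]
23. n6.acc = 1  [B.lab]
24. n6.live = true  [S.env == false]
25. n13.env = true  [terminal]
26. n5.lab = 21  [A.acc * 2 + 19]
27. n0.val = 5  [B.lab + g.depth - 14]
28. n0.env = false  [B.lab == S₀.live]
29. n0.depth = true  [true]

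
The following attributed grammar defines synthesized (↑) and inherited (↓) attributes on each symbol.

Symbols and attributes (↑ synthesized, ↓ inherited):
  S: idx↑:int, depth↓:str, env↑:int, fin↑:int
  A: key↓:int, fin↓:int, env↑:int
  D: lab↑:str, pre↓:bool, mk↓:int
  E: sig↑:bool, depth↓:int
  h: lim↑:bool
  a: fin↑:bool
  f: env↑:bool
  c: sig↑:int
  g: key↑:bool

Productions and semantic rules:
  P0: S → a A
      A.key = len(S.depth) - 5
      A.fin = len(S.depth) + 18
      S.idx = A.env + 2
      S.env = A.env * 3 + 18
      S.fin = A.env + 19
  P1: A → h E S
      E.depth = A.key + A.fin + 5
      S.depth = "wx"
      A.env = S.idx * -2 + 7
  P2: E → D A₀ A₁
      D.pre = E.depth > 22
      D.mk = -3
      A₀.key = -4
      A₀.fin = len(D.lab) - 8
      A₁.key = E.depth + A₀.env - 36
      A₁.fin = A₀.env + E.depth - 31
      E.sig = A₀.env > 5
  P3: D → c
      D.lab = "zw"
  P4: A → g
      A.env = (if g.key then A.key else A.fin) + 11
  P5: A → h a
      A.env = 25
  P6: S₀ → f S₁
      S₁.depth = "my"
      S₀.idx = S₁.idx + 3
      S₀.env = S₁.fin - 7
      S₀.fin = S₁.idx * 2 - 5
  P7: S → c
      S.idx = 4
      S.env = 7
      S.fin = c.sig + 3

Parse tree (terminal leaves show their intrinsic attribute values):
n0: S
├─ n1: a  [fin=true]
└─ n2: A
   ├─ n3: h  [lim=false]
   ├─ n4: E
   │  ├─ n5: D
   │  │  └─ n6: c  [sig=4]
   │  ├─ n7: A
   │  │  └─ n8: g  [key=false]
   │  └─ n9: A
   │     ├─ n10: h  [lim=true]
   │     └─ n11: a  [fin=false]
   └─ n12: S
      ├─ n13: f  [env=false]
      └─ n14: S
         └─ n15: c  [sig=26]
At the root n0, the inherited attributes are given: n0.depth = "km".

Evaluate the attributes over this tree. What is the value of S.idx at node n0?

-5

1. n0.depth = "km"  [given at root]
2. n1.fin = true  [terminal]
3. n2.key = -3  [len(S.depth) - 5]
4. n2.fin = 20  [len(S.depth) + 18]
5. n3.lim = false  [terminal]
6. n4.depth = 22  [A.key + A.fin + 5]
7. n5.pre = false  [E.depth > 22]
8. n5.mk = -3  [-3]
9. n6.sig = 4  [terminal]
10. n5.lab = "zw"  ["zw"]
11. n7.key = -4  [-4]
12. n7.fin = -6  [len(D.lab) - 8]
13. n8.key = false  [terminal]
14. n7.env = 5  [(if g.key then A.key else A.fin) + 11]
15. n9.key = -9  [E.depth + A₀.env - 36]
16. n9.fin = -4  [A₀.env + E.depth - 31]
17. n10.lim = true  [terminal]
18. n11.fin = false  [terminal]
19. n9.env = 25  [25]
20. n4.sig = false  [A₀.env > 5]
21. n12.depth = "wx"  ["wx"]
22. n13.env = false  [terminal]
23. n14.depth = "my"  ["my"]
24. n15.sig = 26  [terminal]
25. n14.idx = 4  [4]
26. n14.env = 7  [7]
27. n14.fin = 29  [c.sig + 3]
28. n12.idx = 7  [S₁.idx + 3]
29. n12.env = 22  [S₁.fin - 7]
30. n12.fin = 3  [S₁.idx * 2 - 5]
31. n2.env = -7  [S.idx * -2 + 7]
32. n0.idx = -5  [A.env + 2]
33. n0.env = -3  [A.env * 3 + 18]
34. n0.fin = 12  [A.env + 19]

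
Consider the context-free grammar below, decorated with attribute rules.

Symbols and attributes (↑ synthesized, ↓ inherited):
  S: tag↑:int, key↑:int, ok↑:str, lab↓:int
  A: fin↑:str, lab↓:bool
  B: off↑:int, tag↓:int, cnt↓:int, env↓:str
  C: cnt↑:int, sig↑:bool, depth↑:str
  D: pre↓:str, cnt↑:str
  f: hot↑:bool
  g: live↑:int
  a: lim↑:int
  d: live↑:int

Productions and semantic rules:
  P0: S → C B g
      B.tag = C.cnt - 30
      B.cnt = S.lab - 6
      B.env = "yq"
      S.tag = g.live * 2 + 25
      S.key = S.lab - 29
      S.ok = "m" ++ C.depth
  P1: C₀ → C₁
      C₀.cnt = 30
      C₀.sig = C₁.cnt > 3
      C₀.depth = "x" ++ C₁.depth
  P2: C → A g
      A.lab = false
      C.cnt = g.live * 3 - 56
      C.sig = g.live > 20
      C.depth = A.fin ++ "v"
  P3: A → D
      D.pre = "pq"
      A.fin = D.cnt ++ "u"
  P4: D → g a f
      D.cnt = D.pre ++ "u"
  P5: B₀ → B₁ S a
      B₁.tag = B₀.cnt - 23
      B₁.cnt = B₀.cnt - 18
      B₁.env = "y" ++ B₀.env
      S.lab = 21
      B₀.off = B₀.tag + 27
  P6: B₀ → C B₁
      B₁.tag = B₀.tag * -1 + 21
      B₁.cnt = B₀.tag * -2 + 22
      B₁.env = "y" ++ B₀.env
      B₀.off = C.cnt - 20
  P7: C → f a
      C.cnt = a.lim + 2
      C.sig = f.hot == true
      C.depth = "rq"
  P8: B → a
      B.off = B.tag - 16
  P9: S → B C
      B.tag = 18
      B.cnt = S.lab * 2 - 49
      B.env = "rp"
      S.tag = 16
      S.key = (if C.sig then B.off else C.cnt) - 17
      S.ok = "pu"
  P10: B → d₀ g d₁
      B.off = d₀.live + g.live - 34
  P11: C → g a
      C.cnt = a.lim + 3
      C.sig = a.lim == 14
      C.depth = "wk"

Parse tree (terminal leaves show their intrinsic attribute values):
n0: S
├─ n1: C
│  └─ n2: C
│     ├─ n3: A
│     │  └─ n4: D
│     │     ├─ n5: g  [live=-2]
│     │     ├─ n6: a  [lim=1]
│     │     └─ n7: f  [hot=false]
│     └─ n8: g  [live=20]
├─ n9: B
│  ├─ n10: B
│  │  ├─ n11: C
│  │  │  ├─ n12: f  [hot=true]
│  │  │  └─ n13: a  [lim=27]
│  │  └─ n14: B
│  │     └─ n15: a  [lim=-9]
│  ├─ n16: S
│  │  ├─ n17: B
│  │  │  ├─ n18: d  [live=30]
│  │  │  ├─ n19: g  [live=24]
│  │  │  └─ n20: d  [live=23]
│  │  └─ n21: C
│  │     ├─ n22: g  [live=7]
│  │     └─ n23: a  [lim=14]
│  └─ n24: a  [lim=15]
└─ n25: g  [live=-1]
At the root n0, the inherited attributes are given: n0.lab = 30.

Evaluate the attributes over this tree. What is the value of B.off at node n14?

4

1. n0.lab = 30  [given at root]
2. n3.lab = false  [false]
3. n4.pre = "pq"  ["pq"]
4. n5.live = -2  [terminal]
5. n6.lim = 1  [terminal]
6. n7.hot = false  [terminal]
7. n4.cnt = "pqu"  [D.pre ++ "u"]
8. n3.fin = "pquu"  [D.cnt ++ "u"]
9. n8.live = 20  [terminal]
10. n2.cnt = 4  [g.live * 3 - 56]
11. n2.sig = false  [g.live > 20]
12. n2.depth = "pquuv"  [A.fin ++ "v"]
13. n1.cnt = 30  [30]
14. n1.sig = true  [C₁.cnt > 3]
15. n1.depth = "xpquuv"  ["x" ++ C₁.depth]
16. n9.tag = 0  [C.cnt - 30]
17. n9.cnt = 24  [S.lab - 6]
18. n9.env = "yq"  ["yq"]
19. n10.tag = 1  [B₀.cnt - 23]
20. n10.cnt = 6  [B₀.cnt - 18]
21. n10.env = "yyq"  ["y" ++ B₀.env]
22. n12.hot = true  [terminal]
23. n13.lim = 27  [terminal]
24. n11.cnt = 29  [a.lim + 2]
25. n11.sig = true  [f.hot == true]
26. n11.depth = "rq"  ["rq"]
27. n14.tag = 20  [B₀.tag * -1 + 21]
28. n14.cnt = 20  [B₀.tag * -2 + 22]
29. n14.env = "yyyq"  ["y" ++ B₀.env]
30. n15.lim = -9  [terminal]
31. n14.off = 4  [B.tag - 16]
32. n10.off = 9  [C.cnt - 20]
33. n16.lab = 21  [21]
34. n17.tag = 18  [18]
35. n17.cnt = -7  [S.lab * 2 - 49]
36. n17.env = "rp"  ["rp"]
37. n18.live = 30  [terminal]
38. n19.live = 24  [terminal]
39. n20.live = 23  [terminal]
40. n17.off = 20  [d₀.live + g.live - 34]
41. n22.live = 7  [terminal]
42. n23.lim = 14  [terminal]
43. n21.cnt = 17  [a.lim + 3]
44. n21.sig = true  [a.lim == 14]
45. n21.depth = "wk"  ["wk"]
46. n16.tag = 16  [16]
47. n16.key = 3  [(if C.sig then B.off else C.cnt) - 17]
48. n16.ok = "pu"  ["pu"]
49. n24.lim = 15  [terminal]
50. n9.off = 27  [B₀.tag + 27]
51. n25.live = -1  [terminal]
52. n0.tag = 23  [g.live * 2 + 25]
53. n0.key = 1  [S.lab - 29]
54. n0.ok = "mxpquuv"  ["m" ++ C.depth]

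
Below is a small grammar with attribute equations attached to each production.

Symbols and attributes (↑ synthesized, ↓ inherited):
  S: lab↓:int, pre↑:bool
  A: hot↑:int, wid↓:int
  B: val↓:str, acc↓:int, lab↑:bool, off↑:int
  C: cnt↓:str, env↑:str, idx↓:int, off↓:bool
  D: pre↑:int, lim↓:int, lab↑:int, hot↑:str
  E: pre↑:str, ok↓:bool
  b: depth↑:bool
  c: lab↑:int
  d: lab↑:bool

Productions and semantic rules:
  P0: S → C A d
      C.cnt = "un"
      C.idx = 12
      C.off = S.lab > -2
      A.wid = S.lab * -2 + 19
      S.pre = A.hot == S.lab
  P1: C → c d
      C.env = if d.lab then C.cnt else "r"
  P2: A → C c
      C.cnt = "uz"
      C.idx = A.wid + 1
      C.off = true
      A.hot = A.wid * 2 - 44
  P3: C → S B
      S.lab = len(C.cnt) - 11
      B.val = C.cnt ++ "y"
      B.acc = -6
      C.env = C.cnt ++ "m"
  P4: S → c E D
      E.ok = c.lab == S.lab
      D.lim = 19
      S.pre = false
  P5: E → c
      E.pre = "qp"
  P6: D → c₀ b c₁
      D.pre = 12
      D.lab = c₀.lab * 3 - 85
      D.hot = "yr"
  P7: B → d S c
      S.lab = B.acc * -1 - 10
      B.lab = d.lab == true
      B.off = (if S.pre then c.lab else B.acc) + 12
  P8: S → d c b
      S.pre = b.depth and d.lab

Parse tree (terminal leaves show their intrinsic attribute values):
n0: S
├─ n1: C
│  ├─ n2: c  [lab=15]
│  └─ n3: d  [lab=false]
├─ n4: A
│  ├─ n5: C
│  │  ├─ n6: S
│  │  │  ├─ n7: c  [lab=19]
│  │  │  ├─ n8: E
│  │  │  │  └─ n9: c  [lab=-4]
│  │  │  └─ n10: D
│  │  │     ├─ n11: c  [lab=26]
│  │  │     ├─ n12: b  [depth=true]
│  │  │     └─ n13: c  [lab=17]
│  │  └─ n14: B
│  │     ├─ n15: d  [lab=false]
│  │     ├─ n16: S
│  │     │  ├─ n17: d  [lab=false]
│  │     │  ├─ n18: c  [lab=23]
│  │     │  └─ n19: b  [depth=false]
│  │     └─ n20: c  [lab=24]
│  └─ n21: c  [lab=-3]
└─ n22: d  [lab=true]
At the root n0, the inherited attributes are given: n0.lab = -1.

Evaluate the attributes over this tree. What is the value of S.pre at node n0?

1. n0.lab = -1  [given at root]
2. n1.cnt = "un"  ["un"]
3. n1.idx = 12  [12]
4. n1.off = true  [S.lab > -2]
5. n2.lab = 15  [terminal]
6. n3.lab = false  [terminal]
7. n1.env = "r"  [if d.lab then C.cnt else "r"]
8. n4.wid = 21  [S.lab * -2 + 19]
9. n5.cnt = "uz"  ["uz"]
10. n5.idx = 22  [A.wid + 1]
11. n5.off = true  [true]
12. n6.lab = -9  [len(C.cnt) - 11]
13. n7.lab = 19  [terminal]
14. n8.ok = false  [c.lab == S.lab]
15. n9.lab = -4  [terminal]
16. n8.pre = "qp"  ["qp"]
17. n10.lim = 19  [19]
18. n11.lab = 26  [terminal]
19. n12.depth = true  [terminal]
20. n13.lab = 17  [terminal]
21. n10.pre = 12  [12]
22. n10.lab = -7  [c₀.lab * 3 - 85]
23. n10.hot = "yr"  ["yr"]
24. n6.pre = false  [false]
25. n14.val = "uzy"  [C.cnt ++ "y"]
26. n14.acc = -6  [-6]
27. n15.lab = false  [terminal]
28. n16.lab = -4  [B.acc * -1 - 10]
29. n17.lab = false  [terminal]
30. n18.lab = 23  [terminal]
31. n19.depth = false  [terminal]
32. n16.pre = false  [b.depth and d.lab]
33. n20.lab = 24  [terminal]
34. n14.lab = false  [d.lab == true]
35. n14.off = 6  [(if S.pre then c.lab else B.acc) + 12]
36. n5.env = "uzm"  [C.cnt ++ "m"]
37. n21.lab = -3  [terminal]
38. n4.hot = -2  [A.wid * 2 - 44]
39. n22.lab = true  [terminal]
40. n0.pre = false  [A.hot == S.lab]

false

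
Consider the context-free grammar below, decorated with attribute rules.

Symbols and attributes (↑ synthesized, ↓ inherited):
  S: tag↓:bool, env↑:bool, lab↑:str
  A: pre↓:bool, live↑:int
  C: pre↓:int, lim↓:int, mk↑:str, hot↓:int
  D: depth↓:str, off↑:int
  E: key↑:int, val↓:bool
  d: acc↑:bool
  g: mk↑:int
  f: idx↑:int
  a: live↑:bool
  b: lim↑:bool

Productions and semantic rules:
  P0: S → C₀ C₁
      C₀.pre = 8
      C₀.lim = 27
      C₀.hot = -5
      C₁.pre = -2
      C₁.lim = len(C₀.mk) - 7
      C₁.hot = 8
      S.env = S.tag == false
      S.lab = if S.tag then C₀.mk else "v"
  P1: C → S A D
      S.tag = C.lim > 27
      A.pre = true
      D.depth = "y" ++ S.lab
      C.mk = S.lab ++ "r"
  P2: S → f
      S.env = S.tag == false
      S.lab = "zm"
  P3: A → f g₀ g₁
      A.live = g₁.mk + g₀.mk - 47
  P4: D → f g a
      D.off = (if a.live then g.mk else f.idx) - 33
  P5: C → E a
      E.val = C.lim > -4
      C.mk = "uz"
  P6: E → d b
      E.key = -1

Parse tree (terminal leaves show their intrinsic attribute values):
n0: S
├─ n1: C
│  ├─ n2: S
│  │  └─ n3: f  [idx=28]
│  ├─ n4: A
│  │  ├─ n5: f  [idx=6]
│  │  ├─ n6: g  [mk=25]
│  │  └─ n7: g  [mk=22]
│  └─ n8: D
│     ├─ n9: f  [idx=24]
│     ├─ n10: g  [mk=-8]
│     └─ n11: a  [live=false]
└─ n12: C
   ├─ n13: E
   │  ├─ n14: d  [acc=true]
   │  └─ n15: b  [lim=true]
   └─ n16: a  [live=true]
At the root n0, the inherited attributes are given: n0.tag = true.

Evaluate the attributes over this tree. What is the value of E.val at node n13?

1. n0.tag = true  [given at root]
2. n1.pre = 8  [8]
3. n1.lim = 27  [27]
4. n1.hot = -5  [-5]
5. n2.tag = false  [C.lim > 27]
6. n3.idx = 28  [terminal]
7. n2.env = true  [S.tag == false]
8. n2.lab = "zm"  ["zm"]
9. n4.pre = true  [true]
10. n5.idx = 6  [terminal]
11. n6.mk = 25  [terminal]
12. n7.mk = 22  [terminal]
13. n4.live = 0  [g₁.mk + g₀.mk - 47]
14. n8.depth = "yzm"  ["y" ++ S.lab]
15. n9.idx = 24  [terminal]
16. n10.mk = -8  [terminal]
17. n11.live = false  [terminal]
18. n8.off = -9  [(if a.live then g.mk else f.idx) - 33]
19. n1.mk = "zmr"  [S.lab ++ "r"]
20. n12.pre = -2  [-2]
21. n12.lim = -4  [len(C₀.mk) - 7]
22. n12.hot = 8  [8]
23. n13.val = false  [C.lim > -4]
24. n14.acc = true  [terminal]
25. n15.lim = true  [terminal]
26. n13.key = -1  [-1]
27. n16.live = true  [terminal]
28. n12.mk = "uz"  ["uz"]
29. n0.env = false  [S.tag == false]
30. n0.lab = "zmr"  [if S.tag then C₀.mk else "v"]

false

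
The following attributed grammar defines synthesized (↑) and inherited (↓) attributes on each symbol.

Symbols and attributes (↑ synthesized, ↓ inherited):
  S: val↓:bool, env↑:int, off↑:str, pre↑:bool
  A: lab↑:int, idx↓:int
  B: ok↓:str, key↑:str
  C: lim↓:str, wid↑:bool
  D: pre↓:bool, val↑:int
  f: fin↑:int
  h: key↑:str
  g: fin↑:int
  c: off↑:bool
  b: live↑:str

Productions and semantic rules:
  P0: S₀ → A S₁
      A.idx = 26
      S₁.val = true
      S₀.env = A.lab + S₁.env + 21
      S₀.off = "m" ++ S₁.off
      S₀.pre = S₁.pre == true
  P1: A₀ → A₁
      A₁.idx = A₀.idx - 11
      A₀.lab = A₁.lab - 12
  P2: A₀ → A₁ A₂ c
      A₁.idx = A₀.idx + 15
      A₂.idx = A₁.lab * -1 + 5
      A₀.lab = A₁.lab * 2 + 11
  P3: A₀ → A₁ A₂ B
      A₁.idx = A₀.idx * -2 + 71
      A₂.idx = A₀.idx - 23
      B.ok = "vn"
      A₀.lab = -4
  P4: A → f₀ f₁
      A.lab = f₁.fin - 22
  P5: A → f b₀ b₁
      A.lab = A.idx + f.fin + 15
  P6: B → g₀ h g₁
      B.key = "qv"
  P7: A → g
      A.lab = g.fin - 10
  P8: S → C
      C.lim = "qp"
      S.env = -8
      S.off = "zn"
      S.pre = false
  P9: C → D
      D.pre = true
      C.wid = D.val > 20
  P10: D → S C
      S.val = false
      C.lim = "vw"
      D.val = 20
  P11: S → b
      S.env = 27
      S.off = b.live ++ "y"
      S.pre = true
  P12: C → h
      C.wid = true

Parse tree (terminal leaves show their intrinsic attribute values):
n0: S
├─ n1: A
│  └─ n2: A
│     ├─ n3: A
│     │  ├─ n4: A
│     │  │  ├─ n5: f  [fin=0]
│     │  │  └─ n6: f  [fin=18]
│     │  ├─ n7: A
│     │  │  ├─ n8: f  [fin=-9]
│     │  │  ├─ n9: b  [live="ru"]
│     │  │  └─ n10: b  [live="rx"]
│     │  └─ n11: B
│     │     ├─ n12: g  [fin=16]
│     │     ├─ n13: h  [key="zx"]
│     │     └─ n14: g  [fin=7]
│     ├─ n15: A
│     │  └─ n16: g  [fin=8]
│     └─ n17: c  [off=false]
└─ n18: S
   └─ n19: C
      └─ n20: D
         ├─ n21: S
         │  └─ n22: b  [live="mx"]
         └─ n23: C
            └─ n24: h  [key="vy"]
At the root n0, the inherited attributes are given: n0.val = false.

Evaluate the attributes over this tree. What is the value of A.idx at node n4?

11

1. n0.val = false  [given at root]
2. n1.idx = 26  [26]
3. n2.idx = 15  [A₀.idx - 11]
4. n3.idx = 30  [A₀.idx + 15]
5. n4.idx = 11  [A₀.idx * -2 + 71]
6. n5.fin = 0  [terminal]
7. n6.fin = 18  [terminal]
8. n4.lab = -4  [f₁.fin - 22]
9. n7.idx = 7  [A₀.idx - 23]
10. n8.fin = -9  [terminal]
11. n9.live = "ru"  [terminal]
12. n10.live = "rx"  [terminal]
13. n7.lab = 13  [A.idx + f.fin + 15]
14. n11.ok = "vn"  ["vn"]
15. n12.fin = 16  [terminal]
16. n13.key = "zx"  [terminal]
17. n14.fin = 7  [terminal]
18. n11.key = "qv"  ["qv"]
19. n3.lab = -4  [-4]
20. n15.idx = 9  [A₁.lab * -1 + 5]
21. n16.fin = 8  [terminal]
22. n15.lab = -2  [g.fin - 10]
23. n17.off = false  [terminal]
24. n2.lab = 3  [A₁.lab * 2 + 11]
25. n1.lab = -9  [A₁.lab - 12]
26. n18.val = true  [true]
27. n19.lim = "qp"  ["qp"]
28. n20.pre = true  [true]
29. n21.val = false  [false]
30. n22.live = "mx"  [terminal]
31. n21.env = 27  [27]
32. n21.off = "mxy"  [b.live ++ "y"]
33. n21.pre = true  [true]
34. n23.lim = "vw"  ["vw"]
35. n24.key = "vy"  [terminal]
36. n23.wid = true  [true]
37. n20.val = 20  [20]
38. n19.wid = false  [D.val > 20]
39. n18.env = -8  [-8]
40. n18.off = "zn"  ["zn"]
41. n18.pre = false  [false]
42. n0.env = 4  [A.lab + S₁.env + 21]
43. n0.off = "mzn"  ["m" ++ S₁.off]
44. n0.pre = false  [S₁.pre == true]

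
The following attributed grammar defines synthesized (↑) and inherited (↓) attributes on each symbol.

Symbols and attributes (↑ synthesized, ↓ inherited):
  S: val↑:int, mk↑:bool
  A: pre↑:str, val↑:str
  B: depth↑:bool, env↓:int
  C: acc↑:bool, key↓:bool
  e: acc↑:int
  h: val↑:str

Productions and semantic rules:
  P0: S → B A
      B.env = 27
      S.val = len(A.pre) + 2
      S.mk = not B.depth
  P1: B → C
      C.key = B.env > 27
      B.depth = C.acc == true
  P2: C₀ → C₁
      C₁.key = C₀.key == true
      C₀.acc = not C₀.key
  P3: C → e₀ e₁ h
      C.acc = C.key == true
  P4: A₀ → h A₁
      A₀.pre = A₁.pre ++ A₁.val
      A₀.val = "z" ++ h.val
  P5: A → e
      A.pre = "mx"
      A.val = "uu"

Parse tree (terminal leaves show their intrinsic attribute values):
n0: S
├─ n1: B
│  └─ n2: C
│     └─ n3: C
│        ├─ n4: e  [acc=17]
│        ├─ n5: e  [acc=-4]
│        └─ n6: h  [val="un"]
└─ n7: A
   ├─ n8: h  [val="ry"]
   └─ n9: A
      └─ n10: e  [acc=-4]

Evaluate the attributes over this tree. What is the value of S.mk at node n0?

1. n1.env = 27  [27]
2. n2.key = false  [B.env > 27]
3. n3.key = false  [C₀.key == true]
4. n4.acc = 17  [terminal]
5. n5.acc = -4  [terminal]
6. n6.val = "un"  [terminal]
7. n3.acc = false  [C.key == true]
8. n2.acc = true  [not C₀.key]
9. n1.depth = true  [C.acc == true]
10. n8.val = "ry"  [terminal]
11. n10.acc = -4  [terminal]
12. n9.pre = "mx"  ["mx"]
13. n9.val = "uu"  ["uu"]
14. n7.pre = "mxuu"  [A₁.pre ++ A₁.val]
15. n7.val = "zry"  ["z" ++ h.val]
16. n0.val = 6  [len(A.pre) + 2]
17. n0.mk = false  [not B.depth]

false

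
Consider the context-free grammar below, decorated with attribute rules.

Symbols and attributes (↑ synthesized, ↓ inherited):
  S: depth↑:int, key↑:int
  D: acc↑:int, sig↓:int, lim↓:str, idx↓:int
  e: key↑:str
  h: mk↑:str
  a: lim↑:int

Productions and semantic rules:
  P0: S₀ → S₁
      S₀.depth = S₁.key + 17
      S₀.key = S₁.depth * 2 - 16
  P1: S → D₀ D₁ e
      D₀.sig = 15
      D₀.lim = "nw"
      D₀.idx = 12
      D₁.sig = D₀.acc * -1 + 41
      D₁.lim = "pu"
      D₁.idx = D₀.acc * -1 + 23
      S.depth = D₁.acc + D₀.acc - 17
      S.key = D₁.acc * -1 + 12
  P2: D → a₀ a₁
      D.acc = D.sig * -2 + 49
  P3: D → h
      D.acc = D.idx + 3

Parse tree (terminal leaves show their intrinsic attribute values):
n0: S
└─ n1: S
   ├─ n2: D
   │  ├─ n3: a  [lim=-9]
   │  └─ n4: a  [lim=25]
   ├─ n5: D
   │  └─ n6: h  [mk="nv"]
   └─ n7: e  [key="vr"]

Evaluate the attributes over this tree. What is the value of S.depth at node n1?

1. n2.sig = 15  [15]
2. n2.lim = "nw"  ["nw"]
3. n2.idx = 12  [12]
4. n3.lim = -9  [terminal]
5. n4.lim = 25  [terminal]
6. n2.acc = 19  [D.sig * -2 + 49]
7. n5.sig = 22  [D₀.acc * -1 + 41]
8. n5.lim = "pu"  ["pu"]
9. n5.idx = 4  [D₀.acc * -1 + 23]
10. n6.mk = "nv"  [terminal]
11. n5.acc = 7  [D.idx + 3]
12. n7.key = "vr"  [terminal]
13. n1.depth = 9  [D₁.acc + D₀.acc - 17]
14. n1.key = 5  [D₁.acc * -1 + 12]
15. n0.depth = 22  [S₁.key + 17]
16. n0.key = 2  [S₁.depth * 2 - 16]

9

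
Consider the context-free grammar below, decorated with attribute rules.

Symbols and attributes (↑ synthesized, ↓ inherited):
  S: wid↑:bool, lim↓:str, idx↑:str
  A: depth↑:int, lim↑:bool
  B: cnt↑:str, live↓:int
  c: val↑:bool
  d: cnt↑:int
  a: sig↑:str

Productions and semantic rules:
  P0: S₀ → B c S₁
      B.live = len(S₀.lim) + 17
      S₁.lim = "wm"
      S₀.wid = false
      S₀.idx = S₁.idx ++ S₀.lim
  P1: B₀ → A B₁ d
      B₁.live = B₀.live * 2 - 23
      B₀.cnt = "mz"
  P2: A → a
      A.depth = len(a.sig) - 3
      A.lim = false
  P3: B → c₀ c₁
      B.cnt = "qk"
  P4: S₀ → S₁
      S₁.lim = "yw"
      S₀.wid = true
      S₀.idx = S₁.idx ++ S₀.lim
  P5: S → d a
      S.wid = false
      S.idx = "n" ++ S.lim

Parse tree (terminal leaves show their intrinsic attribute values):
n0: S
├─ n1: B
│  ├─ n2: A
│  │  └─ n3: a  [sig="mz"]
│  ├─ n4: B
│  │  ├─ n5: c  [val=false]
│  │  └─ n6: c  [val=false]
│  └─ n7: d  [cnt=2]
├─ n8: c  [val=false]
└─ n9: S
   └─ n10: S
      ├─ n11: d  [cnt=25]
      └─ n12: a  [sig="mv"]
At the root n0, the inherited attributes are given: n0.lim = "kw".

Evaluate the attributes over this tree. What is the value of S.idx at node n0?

1. n0.lim = "kw"  [given at root]
2. n1.live = 19  [len(S₀.lim) + 17]
3. n3.sig = "mz"  [terminal]
4. n2.depth = -1  [len(a.sig) - 3]
5. n2.lim = false  [false]
6. n4.live = 15  [B₀.live * 2 - 23]
7. n5.val = false  [terminal]
8. n6.val = false  [terminal]
9. n4.cnt = "qk"  ["qk"]
10. n7.cnt = 2  [terminal]
11. n1.cnt = "mz"  ["mz"]
12. n8.val = false  [terminal]
13. n9.lim = "wm"  ["wm"]
14. n10.lim = "yw"  ["yw"]
15. n11.cnt = 25  [terminal]
16. n12.sig = "mv"  [terminal]
17. n10.wid = false  [false]
18. n10.idx = "nyw"  ["n" ++ S.lim]
19. n9.wid = true  [true]
20. n9.idx = "nywwm"  [S₁.idx ++ S₀.lim]
21. n0.wid = false  [false]
22. n0.idx = "nywwmkw"  [S₁.idx ++ S₀.lim]

"nywwmkw"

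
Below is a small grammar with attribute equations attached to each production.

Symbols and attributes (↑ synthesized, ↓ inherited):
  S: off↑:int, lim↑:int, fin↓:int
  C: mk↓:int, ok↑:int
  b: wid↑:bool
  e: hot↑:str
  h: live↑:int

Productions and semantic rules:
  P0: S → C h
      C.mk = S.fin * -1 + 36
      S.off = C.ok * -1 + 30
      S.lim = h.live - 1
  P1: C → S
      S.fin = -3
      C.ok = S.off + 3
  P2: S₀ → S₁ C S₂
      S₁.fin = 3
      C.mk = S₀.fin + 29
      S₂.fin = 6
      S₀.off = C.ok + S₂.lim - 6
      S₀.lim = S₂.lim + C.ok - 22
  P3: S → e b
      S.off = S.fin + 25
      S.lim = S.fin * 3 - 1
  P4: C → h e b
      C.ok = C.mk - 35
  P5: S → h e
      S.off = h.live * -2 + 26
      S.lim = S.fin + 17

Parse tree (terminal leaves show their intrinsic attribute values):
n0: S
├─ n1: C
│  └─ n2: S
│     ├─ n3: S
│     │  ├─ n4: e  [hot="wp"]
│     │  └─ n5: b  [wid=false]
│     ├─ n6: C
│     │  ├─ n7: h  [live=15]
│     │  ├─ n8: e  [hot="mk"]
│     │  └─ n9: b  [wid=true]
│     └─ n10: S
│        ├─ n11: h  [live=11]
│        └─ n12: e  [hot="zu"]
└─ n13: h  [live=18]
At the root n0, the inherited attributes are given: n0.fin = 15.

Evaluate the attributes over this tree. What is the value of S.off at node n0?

1. n0.fin = 15  [given at root]
2. n1.mk = 21  [S.fin * -1 + 36]
3. n2.fin = -3  [-3]
4. n3.fin = 3  [3]
5. n4.hot = "wp"  [terminal]
6. n5.wid = false  [terminal]
7. n3.off = 28  [S.fin + 25]
8. n3.lim = 8  [S.fin * 3 - 1]
9. n6.mk = 26  [S₀.fin + 29]
10. n7.live = 15  [terminal]
11. n8.hot = "mk"  [terminal]
12. n9.wid = true  [terminal]
13. n6.ok = -9  [C.mk - 35]
14. n10.fin = 6  [6]
15. n11.live = 11  [terminal]
16. n12.hot = "zu"  [terminal]
17. n10.off = 4  [h.live * -2 + 26]
18. n10.lim = 23  [S.fin + 17]
19. n2.off = 8  [C.ok + S₂.lim - 6]
20. n2.lim = -8  [S₂.lim + C.ok - 22]
21. n1.ok = 11  [S.off + 3]
22. n13.live = 18  [terminal]
23. n0.off = 19  [C.ok * -1 + 30]
24. n0.lim = 17  [h.live - 1]

19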